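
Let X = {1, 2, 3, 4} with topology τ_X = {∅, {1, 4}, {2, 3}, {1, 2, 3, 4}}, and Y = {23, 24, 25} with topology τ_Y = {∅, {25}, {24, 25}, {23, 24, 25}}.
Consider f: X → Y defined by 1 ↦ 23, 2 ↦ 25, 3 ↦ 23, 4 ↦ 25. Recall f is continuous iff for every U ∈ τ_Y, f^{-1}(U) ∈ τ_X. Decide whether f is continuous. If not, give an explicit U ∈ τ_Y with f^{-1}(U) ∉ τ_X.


f is NOT continuous.

Compute f^{-1}(U) for each U ∈ τ_Y:
  U = ∅: f^{-1}(U) = ∅ ∈ τ_X ✓.
  U = {25}: f^{-1}(U) = {2, 4} ∉ τ_X ✗.
  U = {24, 25}: f^{-1}(U) = {2, 4} ∉ τ_X ✗.
  U = {23, 24, 25}: f^{-1}(U) = {1, 2, 3, 4} ∈ τ_X ✓.
Found U = {25} with f^{-1}(U) = {2, 4} not in τ_X. Therefore f is NOT continuous.


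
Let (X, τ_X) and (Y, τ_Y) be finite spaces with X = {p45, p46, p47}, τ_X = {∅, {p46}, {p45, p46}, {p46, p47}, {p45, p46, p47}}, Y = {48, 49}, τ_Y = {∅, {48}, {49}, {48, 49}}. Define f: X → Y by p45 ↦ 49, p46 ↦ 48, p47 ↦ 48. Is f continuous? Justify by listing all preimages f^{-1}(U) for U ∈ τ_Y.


f is NOT continuous.

Compute f^{-1}(U) for each U ∈ τ_Y:
  U = ∅: f^{-1}(U) = ∅ ∈ τ_X ✓.
  U = {48}: f^{-1}(U) = {p46, p47} ∈ τ_X ✓.
  U = {49}: f^{-1}(U) = {p45} ∉ τ_X ✗.
  U = {48, 49}: f^{-1}(U) = {p45, p46, p47} ∈ τ_X ✓.
Found U = {49} with f^{-1}(U) = {p45} not in τ_X. Therefore f is NOT continuous.


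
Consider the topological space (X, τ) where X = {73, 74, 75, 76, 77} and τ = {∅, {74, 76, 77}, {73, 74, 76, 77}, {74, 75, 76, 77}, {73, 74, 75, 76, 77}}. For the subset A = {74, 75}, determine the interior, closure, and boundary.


int(A) = ∅, cl(A) = {73, 74, 75, 76, 77}, ∂A = {73, 74, 75, 76, 77}.

Closed sets in (X, τ) are complements of opens:
  closed(X, τ) = {∅, {73}, {75}, {73, 75}, {73, 74, 75, 76, 77}}.
int(A) = ⋃ {U ∈ τ : U ⊆ A}. Opens contained in A: ∅.
Taking the union of these: int(A) = ∅.
cl(A) = ⋂ {C closed : A ⊆ C}. Closed sets containing A: {73, 74, 75, 76, 77}.
Intersecting these: cl(A) = {73, 74, 75, 76, 77}.
∂A = cl(A) ∖ int(A) = {73, 74, 75, 76, 77} ∖ ∅ = {73, 74, 75, 76, 77}.


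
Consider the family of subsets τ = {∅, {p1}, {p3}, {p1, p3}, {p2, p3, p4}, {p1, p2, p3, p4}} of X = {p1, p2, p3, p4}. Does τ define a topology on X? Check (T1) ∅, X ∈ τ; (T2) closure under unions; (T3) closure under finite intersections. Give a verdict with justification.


τ IS a topology on X.

Axiom (T1): ∅ ∈ τ? Yes; X ∈ τ? Yes.
Axiom (T2/T3): check pairwise unions and intersections of members of τ.
All pairwise intersections and unions checked — each lies in τ. Therefore τ satisfies (T1), (T2), (T3): it IS a topology on X.


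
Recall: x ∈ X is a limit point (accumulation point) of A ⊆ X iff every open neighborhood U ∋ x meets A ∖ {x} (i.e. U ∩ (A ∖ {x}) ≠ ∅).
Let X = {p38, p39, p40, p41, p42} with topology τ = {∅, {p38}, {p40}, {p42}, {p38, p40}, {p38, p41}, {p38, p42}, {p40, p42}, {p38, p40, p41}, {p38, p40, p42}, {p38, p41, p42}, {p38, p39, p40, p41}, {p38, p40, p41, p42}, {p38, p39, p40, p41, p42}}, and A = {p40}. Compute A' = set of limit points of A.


A' = {p39}

For each x ∈ X, list the open sets U ∈ τ with x ∈ U, then check whether U ∩ (A ∖ {x}) ≠ ∅ for every such U.
  x = p38: open {p38} ∋ x has {p38} ∩ (A ∖ {p38}) = ∅, so x is NOT a limit point.
  x = p39: opens ∋ x are {p38, p39, p40, p41}, {p38, p39, p40, p41, p42}; each meets A ∖ {p39}, so x IS a limit point.
  x = p40: open {p40} ∋ x has {p40} ∩ (A ∖ {p40}) = ∅, so x is NOT a limit point.
  x = p41: open {p38, p41} ∋ x has {p38, p41} ∩ (A ∖ {p41}) = ∅, so x is NOT a limit point.
  x = p42: open {p42} ∋ x has {p42} ∩ (A ∖ {p42}) = ∅, so x is NOT a limit point.
Collecting: A' = {p39}.


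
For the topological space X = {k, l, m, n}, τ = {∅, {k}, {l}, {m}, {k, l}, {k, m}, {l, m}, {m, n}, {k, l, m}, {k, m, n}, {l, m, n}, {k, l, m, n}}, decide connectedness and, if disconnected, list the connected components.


(X, τ) is disconnected; components = [{k}, {l}, {m, n}].

Find clopen sets (U ∈ τ with X ∖ U ∈ τ):
  U = ∅, X ∖ U = {k, l, m, n} — both open, so U is clopen.
  U = {k}, X ∖ U = {l, m, n} — both open, so U is clopen.
  U = {l}, X ∖ U = {k, m, n} — both open, so U is clopen.
  U = {k, l}, X ∖ U = {m, n} — both open, so U is clopen.
  U = {m, n}, X ∖ U = {k, l} — both open, so U is clopen.
  U = {k, m, n}, X ∖ U = {l} — both open, so U is clopen.
  U = {l, m, n}, X ∖ U = {k} — both open, so U is clopen.
  U = {k, l, m, n}, X ∖ U = ∅ — both open, so U is clopen.
Nontrivial clopen(s) exist: e.g. {k, m, n}. So (X, τ) is disconnected.
Compute connected components by grouping points that agree on all clopens:
  component: {k}
  component: {l}
  component: {m, n}


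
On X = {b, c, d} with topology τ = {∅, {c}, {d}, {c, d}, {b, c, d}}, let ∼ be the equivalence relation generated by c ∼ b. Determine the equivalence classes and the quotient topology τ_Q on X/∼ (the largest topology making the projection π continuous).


X/∼ = {[b=c], [d]}; |τ_Q| = 3.

Equivalence classes: [b=c], [d].
Quotient map π: X → X/∼ sends b ↦ [b=c], c ↦ [b=c], d ↦ [d].
For each subset V ⊆ X/∼, compute π^{-1}(V) ⊆ X and check whether π^{-1}(V) ∈ τ. V is open in τ_Q iff π^{-1}(V) ∈ τ.
  V = {}: π^{-1}(V) = ∅ ∈ τ ✓.
  V = {[b=c]}: π^{-1}(V) = {b, c} ∉ τ ✗.
  V = {[d]}: π^{-1}(V) = {d} ∈ τ ✓.
  V = {[b=c], [d]}: π^{-1}(V) = {b, c, d} ∈ τ ✓.
Open sets in the quotient: τ_Q = {{}, {[d]}, {[b=c], [d]}} (3 elements).


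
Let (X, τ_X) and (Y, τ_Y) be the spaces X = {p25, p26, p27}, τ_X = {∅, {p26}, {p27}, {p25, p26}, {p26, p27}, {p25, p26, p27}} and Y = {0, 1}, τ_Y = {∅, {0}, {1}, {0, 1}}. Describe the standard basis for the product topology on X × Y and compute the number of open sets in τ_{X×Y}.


Basis B = {∅ × ∅, {p26} × {0}, {p26} × {1}, {p27} × {0}, {p27} × {1}, {p25, p26} × {0}, {p25, p26} × {1}, {p26} × {0, 1}, {p26, p27} × {0}, {p26, p27} × {1}, {p27} × {0, 1}, {p25, p26, p27} × {0}, {p25, p26, p27} × {1}, {p25, p26} × {0, 1}, {p26, p27} × {0, 1}, {p25, p26, p27} × {0, 1}}; |τ_{X×Y}| = 36.

Enumerate products U × V with U ∈ τ_X, V ∈ τ_Y (deduplicated):
  ∅ × ∅ = {} (∅)
  {p26} × {0} = {(p26,0)}
  {p26} × {1} = {(p26,1)}
  {p27} × {0} = {(p27,0)}
  {p27} × {1} = {(p27,1)}
  {p25, p26} × {0} = {(p25,0), (p26,0)}
  {p25, p26} × {1} = {(p25,1), (p26,1)}
  {p26} × {0, 1} = {(p26,0), (p26,1)}
  {p26, p27} × {0} = {(p26,0), (p27,0)}
  {p26, p27} × {1} = {(p26,1), (p27,1)}
  {p27} × {0, 1} = {(p27,0), (p27,1)}
  {p25, p26, p27} × {0} = {(p25,0), (p26,0), (p27,0)}
  {p25, p26, p27} × {1} = {(p25,1), (p26,1), (p27,1)}
  {p25, p26} × {0, 1} = {(p25,0), (p25,1), (p26,0), (p26,1)}
  {p26, p27} × {0, 1} = {(p26,0), (p26,1), (p27,0), (p27,1)}
  {p25, p26, p27} × {0, 1} = {(p25,0), (p25,1), (p26,0), (p26,1), (p27,0), (p27,1)}
These 16 distinct sets form the basis B.
Close under arbitrary unions to get τ_{X×Y}; counting gives |τ_{X×Y}| = 36.


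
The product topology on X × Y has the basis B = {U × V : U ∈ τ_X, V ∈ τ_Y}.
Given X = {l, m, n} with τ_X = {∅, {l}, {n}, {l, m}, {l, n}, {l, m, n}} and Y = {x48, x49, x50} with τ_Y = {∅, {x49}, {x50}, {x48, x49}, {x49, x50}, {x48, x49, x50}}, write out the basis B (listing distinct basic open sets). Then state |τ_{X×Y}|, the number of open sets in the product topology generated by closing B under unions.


Basis B = {∅ × ∅, {l} × {x49}, {l} × {x50}, {n} × {x49}, {n} × {x50}, {l} × {x48, x49}, {l} × {x49, x50}, {l, m} × {x49}, {l, n} × {x49}, {l, m} × {x50}, {l, n} × {x50}, {n} × {x48, x49}, {n} × {x49, x50}, {l} × {x48, x49, x50}, {l, m, n} × {x49}, {l, m, n} × {x50}, {n} × {x48, x49, x50}, {l, m} × {x48, x49}, {l, n} × {x48, x49}, {l, m} × {x49, x50}, {l, n} × {x49, x50}, {l, m} × {x48, x49, x50}, {l, n} × {x48, x49, x50}, {l, m, n} × {x48, x49}, {l, m, n} × {x49, x50}, {l, m, n} × {x48, x49, x50}}; |τ_{X×Y}| = 108.

Enumerate products U × V with U ∈ τ_X, V ∈ τ_Y (deduplicated):
  ∅ × ∅ = {} (∅)
  {l} × {x49} = {(l,x49)}
  {l} × {x50} = {(l,x50)}
  {n} × {x49} = {(n,x49)}
  {n} × {x50} = {(n,x50)}
  {l} × {x48, x49} = {(l,x48), (l,x49)}
  {l} × {x49, x50} = {(l,x49), (l,x50)}
  {l, m} × {x49} = {(l,x49), (m,x49)}
  {l, n} × {x49} = {(l,x49), (n,x49)}
  {l, m} × {x50} = {(l,x50), (m,x50)}
  {l, n} × {x50} = {(l,x50), (n,x50)}
  {n} × {x48, x49} = {(n,x48), (n,x49)}
  {n} × {x49, x50} = {(n,x49), (n,x50)}
  {l} × {x48, x49, x50} = {(l,x48), (l,x49), (l,x50)}
  {l, m, n} × {x49} = {(l,x49), (m,x49), (n,x49)}
  {l, m, n} × {x50} = {(l,x50), (m,x50), (n,x50)}
  {n} × {x48, x49, x50} = {(n,x48), (n,x49), (n,x50)}
  {l, m} × {x48, x49} = {(l,x48), (l,x49), (m,x48), (m,x49)}
  {l, n} × {x48, x49} = {(l,x48), (l,x49), (n,x48), (n,x49)}
  {l, m} × {x49, x50} = {(l,x49), (l,x50), (m,x49), (m,x50)}
  {l, n} × {x49, x50} = {(l,x49), (l,x50), (n,x49), (n,x50)}
  {l, m} × {x48, x49, x50} = {(l,x48), (l,x49), (l,x50), (m,x48), (m,x49), (m,x50)}
  {l, n} × {x48, x49, x50} = {(l,x48), (l,x49), (l,x50), (n,x48), (n,x49), (n,x50)}
  {l, m, n} × {x48, x49} = {(l,x48), (l,x49), (m,x48), (m,x49), (n,x48), (n,x49)}
  {l, m, n} × {x49, x50} = {(l,x49), (l,x50), (m,x49), (m,x50), (n,x49), (n,x50)}
  {l, m, n} × {x48, x49, x50} = {(l,x48), (l,x49), (l,x50), (m,x48), (m,x49), (m,x50), (n,x48), (n,x49), (n,x50)}
These 26 distinct sets form the basis B.
Close under arbitrary unions to get τ_{X×Y}; counting gives |τ_{X×Y}| = 108.


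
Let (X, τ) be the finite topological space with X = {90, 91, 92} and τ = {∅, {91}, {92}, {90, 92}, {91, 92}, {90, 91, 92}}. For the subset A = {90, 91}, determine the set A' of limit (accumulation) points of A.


A' = ∅

For each x ∈ X, list the open sets U ∈ τ with x ∈ U, then check whether U ∩ (A ∖ {x}) ≠ ∅ for every such U.
  x = 90: open {90, 92} ∋ x has {90, 92} ∩ (A ∖ {90}) = ∅, so x is NOT a limit point.
  x = 91: open {91} ∋ x has {91} ∩ (A ∖ {91}) = ∅, so x is NOT a limit point.
  x = 92: open {92} ∋ x has {92} ∩ (A ∖ {92}) = ∅, so x is NOT a limit point.
Collecting: A' = ∅.


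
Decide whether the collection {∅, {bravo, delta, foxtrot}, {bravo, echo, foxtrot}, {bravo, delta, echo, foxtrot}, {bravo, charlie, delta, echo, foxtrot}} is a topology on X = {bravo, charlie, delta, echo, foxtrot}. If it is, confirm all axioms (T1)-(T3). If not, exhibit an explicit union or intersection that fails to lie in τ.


τ is NOT a topology on X.

Axiom (T1): ∅ ∈ τ? Yes; X ∈ τ? Yes.
Axiom (T2/T3): check pairwise unions and intersections of members of τ.
Counterexample for (T3): {bravo, delta, foxtrot} ∩ {bravo, echo, foxtrot} = {bravo, foxtrot} ∉ τ. Therefore τ is NOT a topology.


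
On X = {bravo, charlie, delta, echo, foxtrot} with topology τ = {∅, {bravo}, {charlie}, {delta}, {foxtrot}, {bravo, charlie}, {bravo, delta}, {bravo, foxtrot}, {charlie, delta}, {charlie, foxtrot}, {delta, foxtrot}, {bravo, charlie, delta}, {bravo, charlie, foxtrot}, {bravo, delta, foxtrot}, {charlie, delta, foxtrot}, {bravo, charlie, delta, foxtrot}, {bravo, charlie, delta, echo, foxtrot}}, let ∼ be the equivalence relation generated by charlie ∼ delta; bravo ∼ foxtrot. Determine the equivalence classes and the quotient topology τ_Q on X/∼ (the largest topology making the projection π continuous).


X/∼ = {[bravo=foxtrot], [charlie=delta], [echo]}; |τ_Q| = 5.

Equivalence classes: [bravo=foxtrot], [charlie=delta], [echo].
Quotient map π: X → X/∼ sends bravo ↦ [bravo=foxtrot], charlie ↦ [charlie=delta], delta ↦ [charlie=delta], echo ↦ [echo], foxtrot ↦ [bravo=foxtrot].
For each subset V ⊆ X/∼, compute π^{-1}(V) ⊆ X and check whether π^{-1}(V) ∈ τ. V is open in τ_Q iff π^{-1}(V) ∈ τ.
  V = {}: π^{-1}(V) = ∅ ∈ τ ✓.
  V = {[bravo=foxtrot]}: π^{-1}(V) = {bravo, foxtrot} ∈ τ ✓.
  V = {[charlie=delta]}: π^{-1}(V) = {charlie, delta} ∈ τ ✓.
  V = {[bravo=foxtrot], [charlie=delta]}: π^{-1}(V) = {bravo, charlie, delta, foxtrot} ∈ τ ✓.
  V = {[echo]}: π^{-1}(V) = {echo} ∉ τ ✗.
  V = {[bravo=foxtrot], [echo]}: π^{-1}(V) = {bravo, echo, foxtrot} ∉ τ ✗.
  V = {[charlie=delta], [echo]}: π^{-1}(V) = {charlie, delta, echo} ∉ τ ✗.
  V = {[bravo=foxtrot], [charlie=delta], [echo]}: π^{-1}(V) = {bravo, charlie, delta, echo, foxtrot} ∈ τ ✓.
Open sets in the quotient: τ_Q = {{}, {[bravo=foxtrot]}, {[charlie=delta]}, {[bravo=foxtrot], [charlie=delta]}, {[bravo=foxtrot], [charlie=delta], [echo]}} (5 elements).


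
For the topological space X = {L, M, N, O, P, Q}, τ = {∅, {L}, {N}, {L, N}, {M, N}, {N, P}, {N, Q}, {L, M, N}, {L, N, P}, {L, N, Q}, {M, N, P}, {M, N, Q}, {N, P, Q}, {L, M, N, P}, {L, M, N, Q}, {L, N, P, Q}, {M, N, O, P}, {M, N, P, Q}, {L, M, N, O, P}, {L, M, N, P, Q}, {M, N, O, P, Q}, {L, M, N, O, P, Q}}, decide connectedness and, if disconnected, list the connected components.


(X, τ) is disconnected; components = [{L}, {M, N, O, P, Q}].

Find clopen sets (U ∈ τ with X ∖ U ∈ τ):
  U = ∅, X ∖ U = {L, M, N, O, P, Q} — both open, so U is clopen.
  U = {L}, X ∖ U = {M, N, O, P, Q} — both open, so U is clopen.
  U = {M, N, O, P, Q}, X ∖ U = {L} — both open, so U is clopen.
  U = {L, M, N, O, P, Q}, X ∖ U = ∅ — both open, so U is clopen.
Nontrivial clopen(s) exist: e.g. {M, N, O, P, Q}. So (X, τ) is disconnected.
Compute connected components by grouping points that agree on all clopens:
  component: {L}
  component: {M, N, O, P, Q}


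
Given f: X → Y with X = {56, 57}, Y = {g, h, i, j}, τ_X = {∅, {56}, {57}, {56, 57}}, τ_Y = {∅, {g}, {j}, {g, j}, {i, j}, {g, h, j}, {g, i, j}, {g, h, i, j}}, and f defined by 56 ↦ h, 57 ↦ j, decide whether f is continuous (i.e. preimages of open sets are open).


f IS continuous.

Compute f^{-1}(U) for each U ∈ τ_Y:
  U = ∅: f^{-1}(U) = ∅ ∈ τ_X ✓.
  U = {g}: f^{-1}(U) = ∅ ∈ τ_X ✓.
  U = {j}: f^{-1}(U) = {57} ∈ τ_X ✓.
  U = {g, j}: f^{-1}(U) = {57} ∈ τ_X ✓.
  U = {i, j}: f^{-1}(U) = {57} ∈ τ_X ✓.
  U = {g, h, j}: f^{-1}(U) = {56, 57} ∈ τ_X ✓.
  U = {g, i, j}: f^{-1}(U) = {57} ∈ τ_X ✓.
  U = {g, h, i, j}: f^{-1}(U) = {56, 57} ∈ τ_X ✓.
Every preimage lies in τ_X, so f IS continuous.


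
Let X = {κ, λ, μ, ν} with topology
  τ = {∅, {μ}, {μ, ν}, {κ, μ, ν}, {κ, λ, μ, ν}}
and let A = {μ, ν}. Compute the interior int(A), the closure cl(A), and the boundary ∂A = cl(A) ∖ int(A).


int(A) = {μ, ν}, cl(A) = {κ, λ, μ, ν}, ∂A = {κ, λ}.

Closed sets in (X, τ) are complements of opens:
  closed(X, τ) = {∅, {λ}, {κ, λ}, {κ, λ, ν}, {κ, λ, μ, ν}}.
int(A) = ⋃ {U ∈ τ : U ⊆ A}. Opens contained in A: ∅, {μ}, {μ, ν}.
Taking the union of these: int(A) = {μ, ν}.
cl(A) = ⋂ {C closed : A ⊆ C}. Closed sets containing A: {κ, λ, μ, ν}.
Intersecting these: cl(A) = {κ, λ, μ, ν}.
∂A = cl(A) ∖ int(A) = {κ, λ, μ, ν} ∖ {μ, ν} = {κ, λ}.


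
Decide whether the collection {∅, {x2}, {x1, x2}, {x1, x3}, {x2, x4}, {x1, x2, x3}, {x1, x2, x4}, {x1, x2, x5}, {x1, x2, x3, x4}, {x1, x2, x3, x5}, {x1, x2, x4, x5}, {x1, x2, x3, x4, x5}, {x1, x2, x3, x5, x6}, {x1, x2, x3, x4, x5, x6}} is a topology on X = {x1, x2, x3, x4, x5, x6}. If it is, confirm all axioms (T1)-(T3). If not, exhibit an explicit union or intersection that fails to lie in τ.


τ is NOT a topology on X.

Axiom (T1): ∅ ∈ τ? Yes; X ∈ τ? Yes.
Axiom (T2/T3): check pairwise unions and intersections of members of τ.
Counterexample for (T3): {x1, x2} ∩ {x1, x3} = {x1} ∉ τ. Therefore τ is NOT a topology.


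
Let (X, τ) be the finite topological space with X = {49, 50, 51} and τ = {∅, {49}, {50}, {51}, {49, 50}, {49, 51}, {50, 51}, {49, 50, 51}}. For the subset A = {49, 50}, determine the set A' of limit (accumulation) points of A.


A' = ∅

For each x ∈ X, list the open sets U ∈ τ with x ∈ U, then check whether U ∩ (A ∖ {x}) ≠ ∅ for every such U.
  x = 49: open {49} ∋ x has {49} ∩ (A ∖ {49}) = ∅, so x is NOT a limit point.
  x = 50: open {50} ∋ x has {50} ∩ (A ∖ {50}) = ∅, so x is NOT a limit point.
  x = 51: open {51} ∋ x has {51} ∩ (A ∖ {51}) = ∅, so x is NOT a limit point.
Collecting: A' = ∅.


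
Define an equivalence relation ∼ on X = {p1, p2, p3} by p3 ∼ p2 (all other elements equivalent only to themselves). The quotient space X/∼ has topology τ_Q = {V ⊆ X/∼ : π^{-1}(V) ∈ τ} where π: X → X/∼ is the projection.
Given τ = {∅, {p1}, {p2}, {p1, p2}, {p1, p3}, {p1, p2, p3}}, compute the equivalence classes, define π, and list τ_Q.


X/∼ = {[p1], [p2=p3]}; |τ_Q| = 3.

Equivalence classes: [p1], [p2=p3].
Quotient map π: X → X/∼ sends p1 ↦ [p1], p2 ↦ [p2=p3], p3 ↦ [p2=p3].
For each subset V ⊆ X/∼, compute π^{-1}(V) ⊆ X and check whether π^{-1}(V) ∈ τ. V is open in τ_Q iff π^{-1}(V) ∈ τ.
  V = {}: π^{-1}(V) = ∅ ∈ τ ✓.
  V = {[p1]}: π^{-1}(V) = {p1} ∈ τ ✓.
  V = {[p2=p3]}: π^{-1}(V) = {p2, p3} ∉ τ ✗.
  V = {[p1], [p2=p3]}: π^{-1}(V) = {p1, p2, p3} ∈ τ ✓.
Open sets in the quotient: τ_Q = {{}, {[p1]}, {[p1], [p2=p3]}} (3 elements).


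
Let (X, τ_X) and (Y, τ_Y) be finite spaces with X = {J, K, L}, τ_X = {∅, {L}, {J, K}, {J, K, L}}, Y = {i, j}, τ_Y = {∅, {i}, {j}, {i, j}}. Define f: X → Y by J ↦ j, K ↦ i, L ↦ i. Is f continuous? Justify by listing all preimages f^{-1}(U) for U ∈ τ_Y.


f is NOT continuous.

Compute f^{-1}(U) for each U ∈ τ_Y:
  U = ∅: f^{-1}(U) = ∅ ∈ τ_X ✓.
  U = {i}: f^{-1}(U) = {K, L} ∉ τ_X ✗.
  U = {j}: f^{-1}(U) = {J} ∉ τ_X ✗.
  U = {i, j}: f^{-1}(U) = {J, K, L} ∈ τ_X ✓.
Found U = {i} with f^{-1}(U) = {K, L} not in τ_X. Therefore f is NOT continuous.


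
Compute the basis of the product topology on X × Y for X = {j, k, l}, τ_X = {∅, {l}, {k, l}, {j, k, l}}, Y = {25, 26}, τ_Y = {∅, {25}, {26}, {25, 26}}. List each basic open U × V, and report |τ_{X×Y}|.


Basis B = {∅ × ∅, {l} × {25}, {l} × {26}, {k, l} × {25}, {k, l} × {26}, {l} × {25, 26}, {j, k, l} × {25}, {j, k, l} × {26}, {k, l} × {25, 26}, {j, k, l} × {25, 26}}; |τ_{X×Y}| = 16.

Enumerate products U × V with U ∈ τ_X, V ∈ τ_Y (deduplicated):
  ∅ × ∅ = {} (∅)
  {l} × {25} = {(l,25)}
  {l} × {26} = {(l,26)}
  {k, l} × {25} = {(k,25), (l,25)}
  {k, l} × {26} = {(k,26), (l,26)}
  {l} × {25, 26} = {(l,25), (l,26)}
  {j, k, l} × {25} = {(j,25), (k,25), (l,25)}
  {j, k, l} × {26} = {(j,26), (k,26), (l,26)}
  {k, l} × {25, 26} = {(k,25), (k,26), (l,25), (l,26)}
  {j, k, l} × {25, 26} = {(j,25), (j,26), (k,25), (k,26), (l,25), (l,26)}
These 10 distinct sets form the basis B.
Close under arbitrary unions to get τ_{X×Y}; counting gives |τ_{X×Y}| = 16.


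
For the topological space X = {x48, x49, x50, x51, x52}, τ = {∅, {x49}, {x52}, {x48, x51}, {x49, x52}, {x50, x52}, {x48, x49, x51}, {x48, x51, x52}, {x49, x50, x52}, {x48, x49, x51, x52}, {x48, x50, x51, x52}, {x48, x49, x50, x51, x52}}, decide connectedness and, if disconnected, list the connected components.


(X, τ) is disconnected; components = [{x49}, {x48, x51}, {x50, x52}].

Find clopen sets (U ∈ τ with X ∖ U ∈ τ):
  U = ∅, X ∖ U = {x48, x49, x50, x51, x52} — both open, so U is clopen.
  U = {x49}, X ∖ U = {x48, x50, x51, x52} — both open, so U is clopen.
  U = {x48, x51}, X ∖ U = {x49, x50, x52} — both open, so U is clopen.
  U = {x50, x52}, X ∖ U = {x48, x49, x51} — both open, so U is clopen.
  U = {x48, x49, x51}, X ∖ U = {x50, x52} — both open, so U is clopen.
  U = {x49, x50, x52}, X ∖ U = {x48, x51} — both open, so U is clopen.
  U = {x48, x50, x51, x52}, X ∖ U = {x49} — both open, so U is clopen.
  U = {x48, x49, x50, x51, x52}, X ∖ U = ∅ — both open, so U is clopen.
Nontrivial clopen(s) exist: e.g. {x48, x49, x51}. So (X, τ) is disconnected.
Compute connected components by grouping points that agree on all clopens:
  component: {x49}
  component: {x48, x51}
  component: {x50, x52}


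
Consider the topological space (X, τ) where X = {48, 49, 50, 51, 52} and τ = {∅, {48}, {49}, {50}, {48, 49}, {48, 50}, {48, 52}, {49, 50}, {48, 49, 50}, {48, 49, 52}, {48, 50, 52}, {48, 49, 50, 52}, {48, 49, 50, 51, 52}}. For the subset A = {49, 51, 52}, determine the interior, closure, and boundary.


int(A) = {49}, cl(A) = {49, 51, 52}, ∂A = {51, 52}.

Closed sets in (X, τ) are complements of opens:
  closed(X, τ) = {∅, {51}, {49, 51}, {50, 51}, {51, 52}, {48, 51, 52}, {49, 50, 51}, {49, 51, 52}, {50, 51, 52}, {48, 49, 51, 52}, {48, 50, 51, 52}, {49, 50, 51, 52}, {48, 49, 50, 51, 52}}.
int(A) = ⋃ {U ∈ τ : U ⊆ A}. Opens contained in A: ∅, {49}.
Taking the union of these: int(A) = {49}.
cl(A) = ⋂ {C closed : A ⊆ C}. Closed sets containing A: {49, 51, 52}, {48, 49, 51, 52}, {49, 50, 51, 52}, {48, 49, 50, 51, 52}.
Intersecting these: cl(A) = {49, 51, 52}.
∂A = cl(A) ∖ int(A) = {49, 51, 52} ∖ {49} = {51, 52}.


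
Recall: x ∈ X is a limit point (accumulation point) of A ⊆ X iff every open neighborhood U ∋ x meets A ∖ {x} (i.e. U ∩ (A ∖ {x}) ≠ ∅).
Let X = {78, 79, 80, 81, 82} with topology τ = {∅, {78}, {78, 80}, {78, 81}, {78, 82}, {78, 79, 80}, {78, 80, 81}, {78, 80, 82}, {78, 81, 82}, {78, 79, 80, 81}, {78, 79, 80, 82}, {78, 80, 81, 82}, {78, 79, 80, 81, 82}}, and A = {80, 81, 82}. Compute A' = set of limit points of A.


A' = {79}

For each x ∈ X, list the open sets U ∈ τ with x ∈ U, then check whether U ∩ (A ∖ {x}) ≠ ∅ for every such U.
  x = 78: open {78} ∋ x has {78} ∩ (A ∖ {78}) = ∅, so x is NOT a limit point.
  x = 79: opens ∋ x are {78, 79, 80}, {78, 79, 80, 81}, {78, 79, 80, 82}, {78, 79, 80, 81, 82}; each meets A ∖ {79}, so x IS a limit point.
  x = 80: open {78, 80} ∋ x has {78, 80} ∩ (A ∖ {80}) = ∅, so x is NOT a limit point.
  x = 81: open {78, 81} ∋ x has {78, 81} ∩ (A ∖ {81}) = ∅, so x is NOT a limit point.
  x = 82: open {78, 82} ∋ x has {78, 82} ∩ (A ∖ {82}) = ∅, so x is NOT a limit point.
Collecting: A' = {79}.


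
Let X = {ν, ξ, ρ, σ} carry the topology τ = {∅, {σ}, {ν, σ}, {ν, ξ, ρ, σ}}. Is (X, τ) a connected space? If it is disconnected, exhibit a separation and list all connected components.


(X, τ) is connected.

Find clopen sets (U ∈ τ with X ∖ U ∈ τ):
  U = ∅, X ∖ U = {ν, ξ, ρ, σ} — both open, so U is clopen.
  U = {ν, ξ, ρ, σ}, X ∖ U = ∅ — both open, so U is clopen.
Only trivial clopens (∅ and X) exist, so (X, τ) is connected.
Compute connected components by grouping points that agree on all clopens:
  component: {ν, ξ, ρ, σ}


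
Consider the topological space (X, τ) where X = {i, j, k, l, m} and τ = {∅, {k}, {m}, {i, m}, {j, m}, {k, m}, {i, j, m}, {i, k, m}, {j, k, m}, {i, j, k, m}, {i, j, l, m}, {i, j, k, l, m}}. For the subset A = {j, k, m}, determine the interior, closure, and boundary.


int(A) = {j, k, m}, cl(A) = {i, j, k, l, m}, ∂A = {i, l}.

Closed sets in (X, τ) are complements of opens:
  closed(X, τ) = {∅, {k}, {l}, {i, l}, {j, l}, {k, l}, {i, j, l}, {i, k, l}, {j, k, l}, {i, j, k, l}, {i, j, l, m}, {i, j, k, l, m}}.
int(A) = ⋃ {U ∈ τ : U ⊆ A}. Opens contained in A: ∅, {k}, {m}, {j, m}, {k, m}, {j, k, m}.
Taking the union of these: int(A) = {j, k, m}.
cl(A) = ⋂ {C closed : A ⊆ C}. Closed sets containing A: {i, j, k, l, m}.
Intersecting these: cl(A) = {i, j, k, l, m}.
∂A = cl(A) ∖ int(A) = {i, j, k, l, m} ∖ {j, k, m} = {i, l}.


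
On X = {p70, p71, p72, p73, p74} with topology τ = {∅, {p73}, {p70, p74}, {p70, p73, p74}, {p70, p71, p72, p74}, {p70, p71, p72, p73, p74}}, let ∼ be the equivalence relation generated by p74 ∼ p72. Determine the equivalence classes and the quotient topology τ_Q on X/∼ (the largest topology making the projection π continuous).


X/∼ = {[p70], [p71], [p72=p74], [p73]}; |τ_Q| = 4.

Equivalence classes: [p70], [p71], [p72=p74], [p73].
Quotient map π: X → X/∼ sends p70 ↦ [p70], p71 ↦ [p71], p72 ↦ [p72=p74], p73 ↦ [p73], p74 ↦ [p72=p74].
For each subset V ⊆ X/∼, compute π^{-1}(V) ⊆ X and check whether π^{-1}(V) ∈ τ. V is open in τ_Q iff π^{-1}(V) ∈ τ.
  V = {}: π^{-1}(V) = ∅ ∈ τ ✓.
  V = {[p70]}: π^{-1}(V) = {p70} ∉ τ ✗.
  V = {[p71]}: π^{-1}(V) = {p71} ∉ τ ✗.
  V = {[p70], [p71]}: π^{-1}(V) = {p70, p71} ∉ τ ✗.
  V = {[p72=p74]}: π^{-1}(V) = {p72, p74} ∉ τ ✗.
  V = {[p70], [p72=p74]}: π^{-1}(V) = {p70, p72, p74} ∉ τ ✗.
  V = {[p71], [p72=p74]}: π^{-1}(V) = {p71, p72, p74} ∉ τ ✗.
  V = {[p70], [p71], [p72=p74]}: π^{-1}(V) = {p70, p71, p72, p74} ∈ τ ✓.
  V = {[p73]}: π^{-1}(V) = {p73} ∈ τ ✓.
  V = {[p70], [p73]}: π^{-1}(V) = {p70, p73} ∉ τ ✗.
  V = {[p71], [p73]}: π^{-1}(V) = {p71, p73} ∉ τ ✗.
  V = {[p70], [p71], [p73]}: π^{-1}(V) = {p70, p71, p73} ∉ τ ✗.
  V = {[p72=p74], [p73]}: π^{-1}(V) = {p72, p73, p74} ∉ τ ✗.
  V = {[p70], [p72=p74], [p73]}: π^{-1}(V) = {p70, p72, p73, p74} ∉ τ ✗.
  V = {[p71], [p72=p74], [p73]}: π^{-1}(V) = {p71, p72, p73, p74} ∉ τ ✗.
  V = {[p70], [p71], [p72=p74], [p73]}: π^{-1}(V) = {p70, p71, p72, p73, p74} ∈ τ ✓.
Open sets in the quotient: τ_Q = {{}, {[p70], [p71], [p72=p74]}, {[p73]}, {[p70], [p71], [p72=p74], [p73]}} (4 elements).


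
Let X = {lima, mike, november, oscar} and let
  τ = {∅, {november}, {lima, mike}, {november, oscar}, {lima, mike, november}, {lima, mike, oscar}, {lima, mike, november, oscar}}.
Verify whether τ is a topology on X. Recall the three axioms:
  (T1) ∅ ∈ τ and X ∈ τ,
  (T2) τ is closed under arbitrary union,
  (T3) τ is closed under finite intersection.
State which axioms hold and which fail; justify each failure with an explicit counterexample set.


τ is NOT a topology on X.

Axiom (T1): ∅ ∈ τ? Yes; X ∈ τ? Yes.
Axiom (T2/T3): check pairwise unions and intersections of members of τ.
Counterexample for (T3): {november, oscar} ∩ {lima, mike, oscar} = {oscar} ∉ τ. Therefore τ is NOT a topology.


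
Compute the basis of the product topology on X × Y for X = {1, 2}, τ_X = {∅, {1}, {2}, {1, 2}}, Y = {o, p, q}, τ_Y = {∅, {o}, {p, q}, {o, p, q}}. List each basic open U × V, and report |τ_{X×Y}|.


Basis B = {∅ × ∅, {1} × {o}, {2} × {o}, {1, 2} × {o}, {1} × {p, q}, {2} × {p, q}, {1} × {o, p, q}, {2} × {o, p, q}, {1, 2} × {p, q}, {1, 2} × {o, p, q}}; |τ_{X×Y}| = 16.

Enumerate products U × V with U ∈ τ_X, V ∈ τ_Y (deduplicated):
  ∅ × ∅ = {} (∅)
  {1} × {o} = {(1,o)}
  {2} × {o} = {(2,o)}
  {1, 2} × {o} = {(1,o), (2,o)}
  {1} × {p, q} = {(1,p), (1,q)}
  {2} × {p, q} = {(2,p), (2,q)}
  {1} × {o, p, q} = {(1,o), (1,p), (1,q)}
  {2} × {o, p, q} = {(2,o), (2,p), (2,q)}
  {1, 2} × {p, q} = {(1,p), (1,q), (2,p), (2,q)}
  {1, 2} × {o, p, q} = {(1,o), (1,p), (1,q), (2,o), (2,p), (2,q)}
These 10 distinct sets form the basis B.
Close under arbitrary unions to get τ_{X×Y}; counting gives |τ_{X×Y}| = 16.


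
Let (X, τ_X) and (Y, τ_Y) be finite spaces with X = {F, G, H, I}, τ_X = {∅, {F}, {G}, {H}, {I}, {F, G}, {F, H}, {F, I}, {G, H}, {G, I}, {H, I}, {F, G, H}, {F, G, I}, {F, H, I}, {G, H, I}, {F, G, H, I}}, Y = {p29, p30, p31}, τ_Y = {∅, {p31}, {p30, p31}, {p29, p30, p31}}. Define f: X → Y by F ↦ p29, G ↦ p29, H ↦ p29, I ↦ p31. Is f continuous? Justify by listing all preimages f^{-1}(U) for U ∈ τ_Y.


f IS continuous.

Compute f^{-1}(U) for each U ∈ τ_Y:
  U = ∅: f^{-1}(U) = ∅ ∈ τ_X ✓.
  U = {p31}: f^{-1}(U) = {I} ∈ τ_X ✓.
  U = {p30, p31}: f^{-1}(U) = {I} ∈ τ_X ✓.
  U = {p29, p30, p31}: f^{-1}(U) = {F, G, H, I} ∈ τ_X ✓.
Every preimage lies in τ_X, so f IS continuous.


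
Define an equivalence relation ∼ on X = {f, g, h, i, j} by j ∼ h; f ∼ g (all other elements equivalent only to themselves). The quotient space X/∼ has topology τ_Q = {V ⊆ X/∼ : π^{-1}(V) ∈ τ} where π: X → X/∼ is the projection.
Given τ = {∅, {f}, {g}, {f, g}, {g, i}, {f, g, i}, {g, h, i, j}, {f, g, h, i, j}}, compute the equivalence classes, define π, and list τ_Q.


X/∼ = {[f=g], [h=j], [i]}; |τ_Q| = 4.

Equivalence classes: [f=g], [h=j], [i].
Quotient map π: X → X/∼ sends f ↦ [f=g], g ↦ [f=g], h ↦ [h=j], i ↦ [i], j ↦ [h=j].
For each subset V ⊆ X/∼, compute π^{-1}(V) ⊆ X and check whether π^{-1}(V) ∈ τ. V is open in τ_Q iff π^{-1}(V) ∈ τ.
  V = {}: π^{-1}(V) = ∅ ∈ τ ✓.
  V = {[f=g]}: π^{-1}(V) = {f, g} ∈ τ ✓.
  V = {[h=j]}: π^{-1}(V) = {h, j} ∉ τ ✗.
  V = {[f=g], [h=j]}: π^{-1}(V) = {f, g, h, j} ∉ τ ✗.
  V = {[i]}: π^{-1}(V) = {i} ∉ τ ✗.
  V = {[f=g], [i]}: π^{-1}(V) = {f, g, i} ∈ τ ✓.
  V = {[h=j], [i]}: π^{-1}(V) = {h, i, j} ∉ τ ✗.
  V = {[f=g], [h=j], [i]}: π^{-1}(V) = {f, g, h, i, j} ∈ τ ✓.
Open sets in the quotient: τ_Q = {{}, {[f=g]}, {[f=g], [i]}, {[f=g], [h=j], [i]}} (4 elements).


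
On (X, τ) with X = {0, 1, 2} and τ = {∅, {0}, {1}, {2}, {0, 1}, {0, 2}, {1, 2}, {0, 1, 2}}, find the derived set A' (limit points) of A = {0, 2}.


A' = ∅

For each x ∈ X, list the open sets U ∈ τ with x ∈ U, then check whether U ∩ (A ∖ {x}) ≠ ∅ for every such U.
  x = 0: open {0} ∋ x has {0} ∩ (A ∖ {0}) = ∅, so x is NOT a limit point.
  x = 1: open {1} ∋ x has {1} ∩ (A ∖ {1}) = ∅, so x is NOT a limit point.
  x = 2: open {2} ∋ x has {2} ∩ (A ∖ {2}) = ∅, so x is NOT a limit point.
Collecting: A' = ∅.


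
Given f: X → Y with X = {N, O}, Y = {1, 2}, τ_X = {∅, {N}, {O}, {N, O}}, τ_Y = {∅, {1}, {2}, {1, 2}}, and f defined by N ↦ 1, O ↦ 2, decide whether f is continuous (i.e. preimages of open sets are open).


f IS continuous.

Compute f^{-1}(U) for each U ∈ τ_Y:
  U = ∅: f^{-1}(U) = ∅ ∈ τ_X ✓.
  U = {1}: f^{-1}(U) = {N} ∈ τ_X ✓.
  U = {2}: f^{-1}(U) = {O} ∈ τ_X ✓.
  U = {1, 2}: f^{-1}(U) = {N, O} ∈ τ_X ✓.
Every preimage lies in τ_X, so f IS continuous.


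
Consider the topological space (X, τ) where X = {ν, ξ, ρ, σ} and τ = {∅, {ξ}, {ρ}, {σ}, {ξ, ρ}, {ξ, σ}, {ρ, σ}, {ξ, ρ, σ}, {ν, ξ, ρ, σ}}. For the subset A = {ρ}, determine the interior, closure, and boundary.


int(A) = {ρ}, cl(A) = {ν, ρ}, ∂A = {ν}.

Closed sets in (X, τ) are complements of opens:
  closed(X, τ) = {∅, {ν}, {ν, ξ}, {ν, ρ}, {ν, σ}, {ν, ξ, ρ}, {ν, ξ, σ}, {ν, ρ, σ}, {ν, ξ, ρ, σ}}.
int(A) = ⋃ {U ∈ τ : U ⊆ A}. Opens contained in A: ∅, {ρ}.
Taking the union of these: int(A) = {ρ}.
cl(A) = ⋂ {C closed : A ⊆ C}. Closed sets containing A: {ν, ρ}, {ν, ξ, ρ}, {ν, ρ, σ}, {ν, ξ, ρ, σ}.
Intersecting these: cl(A) = {ν, ρ}.
∂A = cl(A) ∖ int(A) = {ν, ρ} ∖ {ρ} = {ν}.


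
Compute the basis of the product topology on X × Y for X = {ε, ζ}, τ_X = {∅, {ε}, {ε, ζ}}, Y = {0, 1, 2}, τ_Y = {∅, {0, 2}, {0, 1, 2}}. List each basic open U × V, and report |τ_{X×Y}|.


Basis B = {∅ × ∅, {ε} × {0, 2}, {ε} × {0, 1, 2}, {ε, ζ} × {0, 2}, {ε, ζ} × {0, 1, 2}}; |τ_{X×Y}| = 6.

Enumerate products U × V with U ∈ τ_X, V ∈ τ_Y (deduplicated):
  ∅ × ∅ = {} (∅)
  {ε} × {0, 2} = {(ε,0), (ε,2)}
  {ε} × {0, 1, 2} = {(ε,0), (ε,1), (ε,2)}
  {ε, ζ} × {0, 2} = {(ε,0), (ε,2), (ζ,0), (ζ,2)}
  {ε, ζ} × {0, 1, 2} = {(ε,0), (ε,1), (ε,2), (ζ,0), (ζ,1), (ζ,2)}
These 5 distinct sets form the basis B.
Close under arbitrary unions to get τ_{X×Y}; counting gives |τ_{X×Y}| = 6.


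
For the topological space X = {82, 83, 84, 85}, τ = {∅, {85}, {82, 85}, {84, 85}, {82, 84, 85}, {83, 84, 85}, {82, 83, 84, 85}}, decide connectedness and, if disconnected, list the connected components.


(X, τ) is connected.

Find clopen sets (U ∈ τ with X ∖ U ∈ τ):
  U = ∅, X ∖ U = {82, 83, 84, 85} — both open, so U is clopen.
  U = {82, 83, 84, 85}, X ∖ U = ∅ — both open, so U is clopen.
Only trivial clopens (∅ and X) exist, so (X, τ) is connected.
Compute connected components by grouping points that agree on all clopens:
  component: {82, 83, 84, 85}


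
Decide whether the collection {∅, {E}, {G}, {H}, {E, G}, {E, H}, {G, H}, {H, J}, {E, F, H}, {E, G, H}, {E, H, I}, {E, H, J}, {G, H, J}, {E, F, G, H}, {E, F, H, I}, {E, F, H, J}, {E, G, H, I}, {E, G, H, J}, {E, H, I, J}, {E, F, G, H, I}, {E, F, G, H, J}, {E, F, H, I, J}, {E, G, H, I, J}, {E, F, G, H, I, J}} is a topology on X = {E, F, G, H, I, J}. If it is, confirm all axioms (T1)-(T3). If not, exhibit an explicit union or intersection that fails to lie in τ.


τ IS a topology on X.

Axiom (T1): ∅ ∈ τ? Yes; X ∈ τ? Yes.
Axiom (T2/T3): check pairwise unions and intersections of members of τ.
All pairwise intersections and unions checked — each lies in τ. Therefore τ satisfies (T1), (T2), (T3): it IS a topology on X.


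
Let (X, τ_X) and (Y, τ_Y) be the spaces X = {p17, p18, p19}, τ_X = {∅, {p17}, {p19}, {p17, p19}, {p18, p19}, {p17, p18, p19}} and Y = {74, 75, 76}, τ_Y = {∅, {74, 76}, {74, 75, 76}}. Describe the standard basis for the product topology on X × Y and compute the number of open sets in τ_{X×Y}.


Basis B = {∅ × ∅, {p17} × {74, 76}, {p19} × {74, 76}, {p17} × {74, 75, 76}, {p19} × {74, 75, 76}, {p17, p19} × {74, 76}, {p18, p19} × {74, 76}, {p17, p19} × {74, 75, 76}, {p17, p18, p19} × {74, 76}, {p18, p19} × {74, 75, 76}, {p17, p18, p19} × {74, 75, 76}}; |τ_{X×Y}| = 18.

Enumerate products U × V with U ∈ τ_X, V ∈ τ_Y (deduplicated):
  ∅ × ∅ = {} (∅)
  {p17} × {74, 76} = {(p17,74), (p17,76)}
  {p19} × {74, 76} = {(p19,74), (p19,76)}
  {p17} × {74, 75, 76} = {(p17,74), (p17,75), (p17,76)}
  {p19} × {74, 75, 76} = {(p19,74), (p19,75), (p19,76)}
  {p17, p19} × {74, 76} = {(p17,74), (p17,76), (p19,74), (p19,76)}
  {p18, p19} × {74, 76} = {(p18,74), (p18,76), (p19,74), (p19,76)}
  {p17, p19} × {74, 75, 76} = {(p17,74), (p17,75), (p17,76), (p19,74), (p19,75), (p19,76)}
  {p17, p18, p19} × {74, 76} = {(p17,74), (p17,76), (p18,74), (p18,76), (p19,74), (p19,76)}
  {p18, p19} × {74, 75, 76} = {(p18,74), (p18,75), (p18,76), (p19,74), (p19,75), (p19,76)}
  {p17, p18, p19} × {74, 75, 76} = {(p17,74), (p17,75), (p17,76), (p18,74), (p18,75), (p18,76), (p19,74), (p19,75), (p19,76)}
These 11 distinct sets form the basis B.
Close under arbitrary unions to get τ_{X×Y}; counting gives |τ_{X×Y}| = 18.


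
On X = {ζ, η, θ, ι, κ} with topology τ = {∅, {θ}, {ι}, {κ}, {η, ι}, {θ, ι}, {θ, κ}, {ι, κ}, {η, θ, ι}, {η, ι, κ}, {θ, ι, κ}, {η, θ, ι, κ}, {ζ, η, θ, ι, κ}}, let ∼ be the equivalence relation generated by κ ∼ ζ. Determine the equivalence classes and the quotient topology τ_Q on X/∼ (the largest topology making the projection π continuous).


X/∼ = {[ζ=κ], [η], [θ], [ι]}; |τ_Q| = 7.

Equivalence classes: [ζ=κ], [η], [θ], [ι].
Quotient map π: X → X/∼ sends ζ ↦ [ζ=κ], η ↦ [η], θ ↦ [θ], ι ↦ [ι], κ ↦ [ζ=κ].
For each subset V ⊆ X/∼, compute π^{-1}(V) ⊆ X and check whether π^{-1}(V) ∈ τ. V is open in τ_Q iff π^{-1}(V) ∈ τ.
  V = {}: π^{-1}(V) = ∅ ∈ τ ✓.
  V = {[ζ=κ]}: π^{-1}(V) = {ζ, κ} ∉ τ ✗.
  V = {[η]}: π^{-1}(V) = {η} ∉ τ ✗.
  V = {[ζ=κ], [η]}: π^{-1}(V) = {ζ, η, κ} ∉ τ ✗.
  V = {[θ]}: π^{-1}(V) = {θ} ∈ τ ✓.
  V = {[ζ=κ], [θ]}: π^{-1}(V) = {ζ, θ, κ} ∉ τ ✗.
  V = {[η], [θ]}: π^{-1}(V) = {η, θ} ∉ τ ✗.
  V = {[ζ=κ], [η], [θ]}: π^{-1}(V) = {ζ, η, θ, κ} ∉ τ ✗.
  V = {[ι]}: π^{-1}(V) = {ι} ∈ τ ✓.
  V = {[ζ=κ], [ι]}: π^{-1}(V) = {ζ, ι, κ} ∉ τ ✗.
  V = {[η], [ι]}: π^{-1}(V) = {η, ι} ∈ τ ✓.
  V = {[ζ=κ], [η], [ι]}: π^{-1}(V) = {ζ, η, ι, κ} ∉ τ ✗.
  V = {[θ], [ι]}: π^{-1}(V) = {θ, ι} ∈ τ ✓.
  V = {[ζ=κ], [θ], [ι]}: π^{-1}(V) = {ζ, θ, ι, κ} ∉ τ ✗.
  V = {[η], [θ], [ι]}: π^{-1}(V) = {η, θ, ι} ∈ τ ✓.
  V = {[ζ=κ], [η], [θ], [ι]}: π^{-1}(V) = {ζ, η, θ, ι, κ} ∈ τ ✓.
Open sets in the quotient: τ_Q = {{}, {[θ]}, {[ι]}, {[η], [ι]}, {[θ], [ι]}, {[η], [θ], [ι]}, {[ζ=κ], [η], [θ], [ι]}} (7 elements).


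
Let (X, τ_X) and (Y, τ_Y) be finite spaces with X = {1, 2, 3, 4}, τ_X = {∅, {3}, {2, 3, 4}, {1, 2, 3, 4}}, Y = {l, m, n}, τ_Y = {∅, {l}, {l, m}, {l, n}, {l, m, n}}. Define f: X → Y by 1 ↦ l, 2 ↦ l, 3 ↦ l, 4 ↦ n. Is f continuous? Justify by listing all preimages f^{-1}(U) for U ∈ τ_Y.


f is NOT continuous.

Compute f^{-1}(U) for each U ∈ τ_Y:
  U = ∅: f^{-1}(U) = ∅ ∈ τ_X ✓.
  U = {l}: f^{-1}(U) = {1, 2, 3} ∉ τ_X ✗.
  U = {l, m}: f^{-1}(U) = {1, 2, 3} ∉ τ_X ✗.
  U = {l, n}: f^{-1}(U) = {1, 2, 3, 4} ∈ τ_X ✓.
  U = {l, m, n}: f^{-1}(U) = {1, 2, 3, 4} ∈ τ_X ✓.
Found U = {l} with f^{-1}(U) = {1, 2, 3} not in τ_X. Therefore f is NOT continuous.


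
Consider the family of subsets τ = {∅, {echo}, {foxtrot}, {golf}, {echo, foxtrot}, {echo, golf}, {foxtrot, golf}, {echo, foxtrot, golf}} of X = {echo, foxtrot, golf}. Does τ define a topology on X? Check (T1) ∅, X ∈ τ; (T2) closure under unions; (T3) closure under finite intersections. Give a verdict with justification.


τ IS a topology on X.

Axiom (T1): ∅ ∈ τ? Yes; X ∈ τ? Yes.
Axiom (T2/T3): check pairwise unions and intersections of members of τ.
All pairwise intersections and unions checked — each lies in τ. Therefore τ satisfies (T1), (T2), (T3): it IS a topology on X.


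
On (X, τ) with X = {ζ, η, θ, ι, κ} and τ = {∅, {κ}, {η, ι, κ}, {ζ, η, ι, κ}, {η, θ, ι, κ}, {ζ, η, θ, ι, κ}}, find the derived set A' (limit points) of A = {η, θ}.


A' = {ζ, θ, ι}

For each x ∈ X, list the open sets U ∈ τ with x ∈ U, then check whether U ∩ (A ∖ {x}) ≠ ∅ for every such U.
  x = ζ: opens ∋ x are {ζ, η, ι, κ}, {ζ, η, θ, ι, κ}; each meets A ∖ {ζ}, so x IS a limit point.
  x = η: open {η, ι, κ} ∋ x has {η, ι, κ} ∩ (A ∖ {η}) = ∅, so x is NOT a limit point.
  x = θ: opens ∋ x are {η, θ, ι, κ}, {ζ, η, θ, ι, κ}; each meets A ∖ {θ}, so x IS a limit point.
  x = ι: opens ∋ x are {η, ι, κ}, {ζ, η, ι, κ}, {η, θ, ι, κ}, {ζ, η, θ, ι, κ}; each meets A ∖ {ι}, so x IS a limit point.
  x = κ: open {κ} ∋ x has {κ} ∩ (A ∖ {κ}) = ∅, so x is NOT a limit point.
Collecting: A' = {ζ, θ, ι}.


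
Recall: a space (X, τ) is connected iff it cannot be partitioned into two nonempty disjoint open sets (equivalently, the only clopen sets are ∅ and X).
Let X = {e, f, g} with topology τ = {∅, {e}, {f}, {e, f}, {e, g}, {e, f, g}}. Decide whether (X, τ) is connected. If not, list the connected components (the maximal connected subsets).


(X, τ) is disconnected; components = [{f}, {e, g}].

Find clopen sets (U ∈ τ with X ∖ U ∈ τ):
  U = ∅, X ∖ U = {e, f, g} — both open, so U is clopen.
  U = {f}, X ∖ U = {e, g} — both open, so U is clopen.
  U = {e, g}, X ∖ U = {f} — both open, so U is clopen.
  U = {e, f, g}, X ∖ U = ∅ — both open, so U is clopen.
Nontrivial clopen(s) exist: e.g. {f}. So (X, τ) is disconnected.
Compute connected components by grouping points that agree on all clopens:
  component: {f}
  component: {e, g}


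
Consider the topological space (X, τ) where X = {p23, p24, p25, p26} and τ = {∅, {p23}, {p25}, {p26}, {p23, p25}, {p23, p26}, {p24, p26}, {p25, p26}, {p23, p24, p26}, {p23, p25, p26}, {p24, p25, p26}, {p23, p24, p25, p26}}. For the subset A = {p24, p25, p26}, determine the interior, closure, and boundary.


int(A) = {p24, p25, p26}, cl(A) = {p24, p25, p26}, ∂A = ∅.

Closed sets in (X, τ) are complements of opens:
  closed(X, τ) = {∅, {p23}, {p24}, {p25}, {p23, p24}, {p23, p25}, {p24, p25}, {p24, p26}, {p23, p24, p25}, {p23, p24, p26}, {p24, p25, p26}, {p23, p24, p25, p26}}.
int(A) = ⋃ {U ∈ τ : U ⊆ A}. Opens contained in A: ∅, {p25}, {p26}, {p24, p26}, {p25, p26}, {p24, p25, p26}.
Taking the union of these: int(A) = {p24, p25, p26}.
cl(A) = ⋂ {C closed : A ⊆ C}. Closed sets containing A: {p24, p25, p26}, {p23, p24, p25, p26}.
Intersecting these: cl(A) = {p24, p25, p26}.
∂A = cl(A) ∖ int(A) = {p24, p25, p26} ∖ {p24, p25, p26} = ∅.
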